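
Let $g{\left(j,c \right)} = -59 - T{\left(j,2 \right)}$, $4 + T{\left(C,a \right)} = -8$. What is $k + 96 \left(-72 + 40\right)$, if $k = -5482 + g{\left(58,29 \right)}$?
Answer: $-8601$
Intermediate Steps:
$T{\left(C,a \right)} = -12$ ($T{\left(C,a \right)} = -4 - 8 = -12$)
$g{\left(j,c \right)} = -47$ ($g{\left(j,c \right)} = -59 - -12 = -59 + 12 = -47$)
$k = -5529$ ($k = -5482 - 47 = -5529$)
$k + 96 \left(-72 + 40\right) = -5529 + 96 \left(-72 + 40\right) = -5529 + 96 \left(-32\right) = -5529 - 3072 = -8601$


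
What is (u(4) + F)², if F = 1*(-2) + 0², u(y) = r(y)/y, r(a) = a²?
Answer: 4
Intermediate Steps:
u(y) = y (u(y) = y²/y = y)
F = -2 (F = -2 + 0 = -2)
(u(4) + F)² = (4 - 2)² = 2² = 4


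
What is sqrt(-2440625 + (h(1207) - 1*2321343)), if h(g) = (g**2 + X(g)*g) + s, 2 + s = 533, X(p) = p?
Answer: I*sqrt(1847739) ≈ 1359.3*I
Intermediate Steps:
s = 531 (s = -2 + 533 = 531)
h(g) = 531 + 2*g**2 (h(g) = (g**2 + g*g) + 531 = (g**2 + g**2) + 531 = 2*g**2 + 531 = 531 + 2*g**2)
sqrt(-2440625 + (h(1207) - 1*2321343)) = sqrt(-2440625 + ((531 + 2*1207**2) - 1*2321343)) = sqrt(-2440625 + ((531 + 2*1456849) - 2321343)) = sqrt(-2440625 + ((531 + 2913698) - 2321343)) = sqrt(-2440625 + (2914229 - 2321343)) = sqrt(-2440625 + 592886) = sqrt(-1847739) = I*sqrt(1847739)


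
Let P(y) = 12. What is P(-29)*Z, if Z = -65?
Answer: -780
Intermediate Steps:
P(-29)*Z = 12*(-65) = -780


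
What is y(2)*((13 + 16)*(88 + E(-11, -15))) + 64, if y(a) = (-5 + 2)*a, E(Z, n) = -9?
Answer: -13682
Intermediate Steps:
y(a) = -3*a
y(2)*((13 + 16)*(88 + E(-11, -15))) + 64 = (-3*2)*((13 + 16)*(88 - 9)) + 64 = -174*79 + 64 = -6*2291 + 64 = -13746 + 64 = -13682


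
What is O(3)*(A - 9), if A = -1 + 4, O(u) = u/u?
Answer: -6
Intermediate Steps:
O(u) = 1
A = 3
O(3)*(A - 9) = 1*(3 - 9) = 1*(-6) = -6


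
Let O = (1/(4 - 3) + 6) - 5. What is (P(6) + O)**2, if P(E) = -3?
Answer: 1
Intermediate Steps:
O = 2 (O = (1/1 + 6) - 5 = (1 + 6) - 5 = 7 - 5 = 2)
(P(6) + O)**2 = (-3 + 2)**2 = (-1)**2 = 1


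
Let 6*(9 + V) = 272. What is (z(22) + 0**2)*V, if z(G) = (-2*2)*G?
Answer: -9592/3 ≈ -3197.3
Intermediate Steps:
V = 109/3 (V = -9 + (1/6)*272 = -9 + 136/3 = 109/3 ≈ 36.333)
z(G) = -4*G
(z(22) + 0**2)*V = (-4*22 + 0**2)*(109/3) = (-88 + 0)*(109/3) = -88*109/3 = -9592/3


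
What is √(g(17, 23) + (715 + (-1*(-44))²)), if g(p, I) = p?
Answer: 2*√667 ≈ 51.653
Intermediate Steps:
√(g(17, 23) + (715 + (-1*(-44))²)) = √(17 + (715 + (-1*(-44))²)) = √(17 + (715 + 44²)) = √(17 + (715 + 1936)) = √(17 + 2651) = √2668 = 2*√667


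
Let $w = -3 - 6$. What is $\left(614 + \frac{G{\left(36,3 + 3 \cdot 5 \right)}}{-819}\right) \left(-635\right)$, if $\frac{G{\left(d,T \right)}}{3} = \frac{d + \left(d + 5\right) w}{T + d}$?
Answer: $- \frac{638663315}{1638} \approx -3.899 \cdot 10^{5}$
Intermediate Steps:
$w = -9$ ($w = -3 - 6 = -9$)
$G{\left(d,T \right)} = \frac{3 \left(-45 - 8 d\right)}{T + d}$ ($G{\left(d,T \right)} = 3 \frac{d + \left(d + 5\right) \left(-9\right)}{T + d} = 3 \frac{d + \left(5 + d\right) \left(-9\right)}{T + d} = 3 \frac{d - \left(45 + 9 d\right)}{T + d} = 3 \frac{-45 - 8 d}{T + d} = \frac{3 \left(-45 - 8 d\right)}{T + d}$)
$\left(614 + \frac{G{\left(36,3 + 3 \cdot 5 \right)}}{-819}\right) \left(-635\right) = \left(614 + \frac{3 \frac{1}{\left(3 + 3 \cdot 5\right) + 36} \left(-45 - 288\right)}{-819}\right) \left(-635\right) = \left(614 + \frac{3 \left(-45 - 288\right)}{\left(3 + 15\right) + 36} \left(- \frac{1}{819}\right)\right) \left(-635\right) = \left(614 + 3 \frac{1}{18 + 36} \left(-333\right) \left(- \frac{1}{819}\right)\right) \left(-635\right) = \left(614 + 3 \cdot \frac{1}{54} \left(-333\right) \left(- \frac{1}{819}\right)\right) \left(-635\right) = \left(614 - - \frac{37}{1638}\right) \left(-635\right) = \left(614 + \frac{37}{1638}\right) \left(-635\right) = \frac{1005769}{1638} \left(-635\right) = - \frac{638663315}{1638}$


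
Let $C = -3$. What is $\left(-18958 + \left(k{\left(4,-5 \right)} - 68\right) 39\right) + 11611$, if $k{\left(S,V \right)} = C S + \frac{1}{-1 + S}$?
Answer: $-10454$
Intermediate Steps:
$k{\left(S,V \right)} = \frac{1}{-1 + S} - 3 S$ ($k{\left(S,V \right)} = - 3 S + \frac{1}{-1 + S} = \frac{1}{-1 + S} - 3 S$)
$\left(-18958 + \left(k{\left(4,-5 \right)} - 68\right) 39\right) + 11611 = \left(-18958 + \left(\frac{1 - 3 \cdot 4^{2} + 3 \cdot 4}{-1 + 4} - 68\right) 39\right) + 11611 = \left(-18958 + \left(\frac{1 - 48 + 12}{3} - 68\right) 39\right) + 11611 = \left(-18958 + \left(\frac{1}{3} \left(-35\right) - 68\right) 39\right) + 11611 = \left(-18958 + \left(- \frac{35}{3} - 68\right) 39\right) + 11611 = \left(-18958 - 3107\right) + 11611 = -22065 + 11611 = -10454$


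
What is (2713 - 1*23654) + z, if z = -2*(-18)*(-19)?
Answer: -21625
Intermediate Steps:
z = -684 (z = 36*(-19) = -684)
(2713 - 1*23654) + z = (2713 - 1*23654) - 684 = (2713 - 23654) - 684 = -20941 - 684 = -21625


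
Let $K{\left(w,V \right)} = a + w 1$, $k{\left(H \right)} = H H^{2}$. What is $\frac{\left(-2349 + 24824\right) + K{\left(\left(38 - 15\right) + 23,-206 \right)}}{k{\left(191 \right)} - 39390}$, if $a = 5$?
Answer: $\frac{3218}{989783} \approx 0.0032512$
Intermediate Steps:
$k{\left(H \right)} = H^{3}$
$K{\left(w,V \right)} = 5 + w$ ($K{\left(w,V \right)} = 5 + w 1 = 5 + w$)
$\frac{\left(-2349 + 24824\right) + K{\left(\left(38 - 15\right) + 23,-206 \right)}}{k{\left(191 \right)} - 39390} = \frac{\left(-2349 + 24824\right) + \left(5 + \left(\left(38 - 15\right) + 23\right)\right)}{191^{3} - 39390} = \frac{22475 + \left(5 + \left(23 + 23\right)\right)}{6967871 - 39390} = \frac{22475 + \left(5 + 46\right)}{6928481} = \left(22475 + 51\right) \frac{1}{6928481} = 22526 \cdot \frac{1}{6928481} = \frac{3218}{989783}$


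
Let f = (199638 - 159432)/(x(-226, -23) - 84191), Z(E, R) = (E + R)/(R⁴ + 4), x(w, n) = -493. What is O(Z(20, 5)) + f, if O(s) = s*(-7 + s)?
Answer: -4195967641/5584077074 ≈ -0.75142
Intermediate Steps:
Z(E, R) = (E + R)/(4 + R⁴)
f = -6701/14114 (f = (199638 - 159432)/(-493 - 84191) = 40206/(-84684) = 40206*(-1/84684) = -6701/14114 ≈ -0.47478)
O(Z(20, 5)) + f = ((20 + 5)/(4 + 5⁴))*(-7 + (20 + 5)/(4 + 5⁴)) - 6701/14114 = (25/(4 + 625))*(-7 + 25/(4 + 625)) - 6701/14114 = (25/629)*(-7 + 25/629) - 6701/14114 = ((1/629)*25)*(-7 + (1/629)*25) - 6701/14114 = 25*(-7 + 25/629)/629 - 6701/14114 = (25/629)*(-4378/629) - 6701/14114 = -109450/395641 - 6701/14114 = -4195967641/5584077074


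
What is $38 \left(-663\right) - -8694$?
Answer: $-16500$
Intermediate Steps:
$38 \left(-663\right) - -8694 = -25194 + 8694 = -16500$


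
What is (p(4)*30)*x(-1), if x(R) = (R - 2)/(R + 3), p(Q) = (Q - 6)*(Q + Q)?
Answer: 720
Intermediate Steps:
p(Q) = 2*Q*(-6 + Q) (p(Q) = (-6 + Q)*(2*Q) = 2*Q*(-6 + Q))
x(R) = (-2 + R)/(3 + R)
(p(4)*30)*x(-1) = ((2*4*(-6 + 4))*30)*((-2 - 1)/(3 - 1)) = ((2*4*(-2))*30)*(-3/2) = (-16*30)*((½)*(-3)) = -480*(-3/2) = 720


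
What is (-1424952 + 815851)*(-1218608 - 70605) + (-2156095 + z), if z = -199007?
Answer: 785258572411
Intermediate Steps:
(-1424952 + 815851)*(-1218608 - 70605) + (-2156095 + z) = (-1424952 + 815851)*(-1218608 - 70605) + (-2156095 - 199007) = -609101*(-1289213) - 2355102 = 785260927513 - 2355102 = 785258572411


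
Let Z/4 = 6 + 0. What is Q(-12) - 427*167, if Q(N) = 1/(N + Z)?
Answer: -855707/12 ≈ -71309.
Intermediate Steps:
Z = 24 (Z = 4*(6 + 0) = 4*6 = 24)
Q(N) = 1/(24 + N) (Q(N) = 1/(N + 24) = 1/(24 + N))
Q(-12) - 427*167 = 1/(24 - 12) - 427*167 = 1/12 - 71309 = -855707/12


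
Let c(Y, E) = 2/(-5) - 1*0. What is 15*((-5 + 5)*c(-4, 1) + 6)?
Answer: 90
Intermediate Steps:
c(Y, E) = -⅖ (c(Y, E) = 2*(-⅕) + 0 = -⅖ + 0 = -⅖)
15*((-5 + 5)*c(-4, 1) + 6) = 15*((-5 + 5)*(-⅖) + 6) = 15*(0*(-⅖) + 6) = 15*(0 + 6) = 15*6 = 90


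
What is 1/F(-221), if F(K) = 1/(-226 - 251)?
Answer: -477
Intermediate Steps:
F(K) = -1/477 (F(K) = 1/(-477) = -1/477)
1/F(-221) = 1/(-1/477) = -477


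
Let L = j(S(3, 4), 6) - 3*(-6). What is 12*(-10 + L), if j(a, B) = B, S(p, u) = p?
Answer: 168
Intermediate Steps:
L = 24 (L = 6 - 3*(-6) = 6 + 18 = 24)
12*(-10 + L) = 12*(-10 + 24) = 12*14 = 168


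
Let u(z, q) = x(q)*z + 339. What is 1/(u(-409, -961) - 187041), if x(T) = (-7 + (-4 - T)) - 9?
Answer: -1/571571 ≈ -1.7496e-6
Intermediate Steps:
x(T) = -20 - T (x(T) = (-11 - T) - 9 = -20 - T)
u(z, q) = 339 + z*(-20 - q) (u(z, q) = (-20 - q)*z + 339 = z*(-20 - q) + 339 = 339 + z*(-20 - q))
1/(u(-409, -961) - 187041) = 1/((339 - 1*(-409)*(20 - 961)) - 187041) = 1/((339 - 1*(-409)*(-941)) - 187041) = 1/((339 - 384869) - 187041) = 1/(-384530 - 187041) = 1/(-571571) = -1/571571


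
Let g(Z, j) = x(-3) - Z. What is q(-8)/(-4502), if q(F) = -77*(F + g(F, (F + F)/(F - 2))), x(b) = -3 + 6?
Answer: 231/4502 ≈ 0.051311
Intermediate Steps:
x(b) = 3
g(Z, j) = 3 - Z
q(F) = -231 (q(F) = -77*(F + (3 - F)) = -77*3 = -231)
q(-8)/(-4502) = -231/(-4502) = -231*(-1/4502) = 231/4502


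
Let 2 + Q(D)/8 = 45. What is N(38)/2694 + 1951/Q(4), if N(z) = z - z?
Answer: 1951/344 ≈ 5.6715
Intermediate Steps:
Q(D) = 344 (Q(D) = -16 + 8*45 = -16 + 360 = 344)
N(z) = 0
N(38)/2694 + 1951/Q(4) = 0/2694 + 1951/344 = 0*(1/2694) + 1951*(1/344) = 0 + 1951/344 = 1951/344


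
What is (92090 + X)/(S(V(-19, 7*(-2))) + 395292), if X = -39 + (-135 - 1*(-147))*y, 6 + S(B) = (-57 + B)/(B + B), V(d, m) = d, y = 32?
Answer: 92435/395288 ≈ 0.23384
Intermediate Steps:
S(B) = -6 + (-57 + B)/(2*B) (S(B) = -6 + (-57 + B)/(B + B) = -6 + (-57 + B)/((2*B)) = -6 + (-57 + B)*(1/(2*B)) = -6 + (-57 + B)/(2*B))
X = 345 (X = -39 + (-135 - 1*(-147))*32 = -39 + (-135 + 147)*32 = -39 + 12*32 = -39 + 384 = 345)
(92090 + X)/(S(V(-19, 7*(-2))) + 395292) = (92090 + 345)/((½)*(-57 - 11*(-19))/(-19) + 395292) = 92435/((½)*(-1/19)*(-57 + 209) + 395292) = 92435/((½)*(-1/19)*152 + 395292) = 92435/(-4 + 395292) = 92435/395288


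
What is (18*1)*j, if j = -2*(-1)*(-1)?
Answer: -36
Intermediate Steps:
j = -2 (j = 2*(-1) = -2)
(18*1)*j = (18*1)*(-2) = 18*(-2) = -36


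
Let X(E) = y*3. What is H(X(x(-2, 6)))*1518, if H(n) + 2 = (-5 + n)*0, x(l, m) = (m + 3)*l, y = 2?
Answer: -3036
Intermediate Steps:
x(l, m) = l*(3 + m) (x(l, m) = (3 + m)*l = l*(3 + m))
X(E) = 6 (X(E) = 2*3 = 6)
H(n) = -2 (H(n) = -2 + (-5 + n)*0 = -2 + 0 = -2)
H(X(x(-2, 6)))*1518 = -2*1518 = -3036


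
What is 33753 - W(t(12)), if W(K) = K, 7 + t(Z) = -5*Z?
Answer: 33820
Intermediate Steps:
t(Z) = -7 - 5*Z
33753 - W(t(12)) = 33753 - (-7 - 5*12) = 33753 - (-7 - 60) = 33753 - 1*(-67) = 33753 + 67 = 33820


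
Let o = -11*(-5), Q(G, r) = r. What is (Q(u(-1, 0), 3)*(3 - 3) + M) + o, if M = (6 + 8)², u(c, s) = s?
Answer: 251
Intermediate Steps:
o = 55
M = 196 (M = 14² = 196)
(Q(u(-1, 0), 3)*(3 - 3) + M) + o = (3*(3 - 3) + 196) + 55 = (3*0 + 196) + 55 = (0 + 196) + 55 = 196 + 55 = 251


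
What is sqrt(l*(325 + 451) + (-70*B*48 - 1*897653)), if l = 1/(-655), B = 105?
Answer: I*sqrt(536476106605)/655 ≈ 1118.2*I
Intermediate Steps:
l = -1/655 ≈ -0.0015267
sqrt(l*(325 + 451) + (-70*B*48 - 1*897653)) = sqrt(-(325 + 451)/655 + (-70*105*48 - 1*897653)) = sqrt(-1/655*776 + (-7350*48 - 897653)) = sqrt(-776/655 + (-352800 - 897653)) = sqrt(-776/655 - 1250453) = sqrt(-819047491/655) = I*sqrt(536476106605)/655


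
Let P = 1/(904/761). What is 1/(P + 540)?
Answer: 904/488921 ≈ 0.0018490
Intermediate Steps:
P = 761/904 (P = 1/(904*(1/761)) = 1/(904/761) = 761/904 ≈ 0.84181)
1/(P + 540) = 1/(761/904 + 540) = 1/(488921/904) = 904/488921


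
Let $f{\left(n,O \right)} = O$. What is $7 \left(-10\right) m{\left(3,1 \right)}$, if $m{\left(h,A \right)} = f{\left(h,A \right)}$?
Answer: $-70$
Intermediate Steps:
$m{\left(h,A \right)} = A$
$7 \left(-10\right) m{\left(3,1 \right)} = 7 \left(-10\right) 1 = \left(-70\right) 1 = -70$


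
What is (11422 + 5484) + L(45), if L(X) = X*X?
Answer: 18931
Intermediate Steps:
L(X) = X**2
(11422 + 5484) + L(45) = (11422 + 5484) + 45**2 = 16906 + 2025 = 18931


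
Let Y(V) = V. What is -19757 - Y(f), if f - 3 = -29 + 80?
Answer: -19811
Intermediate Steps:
f = 54 (f = 3 + (-29 + 80) = 3 + 51 = 54)
-19757 - Y(f) = -19757 - 1*54 = -19757 - 54 = -19811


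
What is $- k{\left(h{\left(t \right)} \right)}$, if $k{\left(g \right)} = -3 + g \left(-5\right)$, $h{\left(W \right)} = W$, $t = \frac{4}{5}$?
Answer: $7$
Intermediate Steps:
$t = \frac{4}{5}$ ($t = 4 \cdot \frac{1}{5} = \frac{4}{5} \approx 0.8$)
$k{\left(g \right)} = -3 - 5 g$
$- k{\left(h{\left(t \right)} \right)} = - (-3 - 4) = \left(-1\right) \left(-7\right) = 7$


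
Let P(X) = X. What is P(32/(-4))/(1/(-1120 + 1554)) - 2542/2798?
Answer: -4858599/1399 ≈ -3472.9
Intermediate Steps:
P(32/(-4))/(1/(-1120 + 1554)) - 2542/2798 = (32/(-4))/(1/(-1120 + 1554)) - 2542/2798 = (32*(-¼))/(1/434) - 2542*1/2798 = -8/1/434 - 1271/1399 = -8*434 - 1271/1399 = -3472 - 1271/1399 = -4858599/1399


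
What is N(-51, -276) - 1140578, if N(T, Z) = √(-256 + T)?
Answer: -1140578 + I*√307 ≈ -1.1406e+6 + 17.521*I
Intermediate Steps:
N(-51, -276) - 1140578 = √(-256 - 51) - 1140578 = √(-307) - 1140578 = I*√307 - 1140578 = -1140578 + I*√307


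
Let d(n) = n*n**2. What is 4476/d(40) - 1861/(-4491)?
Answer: 34801429/71856000 ≈ 0.48432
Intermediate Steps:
d(n) = n**3
4476/d(40) - 1861/(-4491) = 4476/(40**3) - 1861/(-4491) = 4476/64000 - 1861*(-1/4491) = 4476*(1/64000) + 1861/4491 = 1119/16000 + 1861/4491 = 34801429/71856000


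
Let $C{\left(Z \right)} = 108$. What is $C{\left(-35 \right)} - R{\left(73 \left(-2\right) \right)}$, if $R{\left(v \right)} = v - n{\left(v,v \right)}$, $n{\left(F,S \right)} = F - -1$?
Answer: $109$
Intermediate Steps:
$n{\left(F,S \right)} = 1 + F$ ($n{\left(F,S \right)} = F + 1 = 1 + F$)
$R{\left(v \right)} = -1$ ($R{\left(v \right)} = v - \left(1 + v\right) = -1$)
$C{\left(-35 \right)} - R{\left(73 \left(-2\right) \right)} = 108 - -1 = 108 + 1 = 109$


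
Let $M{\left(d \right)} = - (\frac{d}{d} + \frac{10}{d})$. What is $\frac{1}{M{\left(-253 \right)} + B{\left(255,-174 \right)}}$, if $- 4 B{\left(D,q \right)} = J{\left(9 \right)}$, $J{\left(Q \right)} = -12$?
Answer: $\frac{253}{516} \approx 0.49031$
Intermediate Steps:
$B{\left(D,q \right)} = 3$ ($B{\left(D,q \right)} = \left(- \frac{1}{4}\right) \left(-12\right) = 3$)
$M{\left(d \right)} = -1 - \frac{10}{d}$ ($M{\left(d \right)} = - (1 + \frac{10}{d}) = -1 - \frac{10}{d}$)
$\frac{1}{M{\left(-253 \right)} + B{\left(255,-174 \right)}} = \frac{1}{\frac{-10 - -253}{-253} + 3} = \frac{1}{- \frac{-10 + 253}{253} + 3} = \frac{1}{\left(- \frac{1}{253}\right) 243 + 3} = \frac{1}{- \frac{243}{253} + 3} = \frac{1}{\frac{516}{253}} = \frac{253}{516}$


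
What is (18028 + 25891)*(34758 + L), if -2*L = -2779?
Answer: 3175124105/2 ≈ 1.5876e+9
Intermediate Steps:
L = 2779/2 (L = -1/2*(-2779) = 2779/2 ≈ 1389.5)
(18028 + 25891)*(34758 + L) = (18028 + 25891)*(34758 + 2779/2) = 43919*(72295/2) = 3175124105/2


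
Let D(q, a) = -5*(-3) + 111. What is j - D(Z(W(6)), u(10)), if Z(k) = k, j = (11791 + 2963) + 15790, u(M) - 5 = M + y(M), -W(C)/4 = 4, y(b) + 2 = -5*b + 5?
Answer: 30418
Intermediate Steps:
y(b) = 3 - 5*b (y(b) = -2 + (-5*b + 5) = -2 + (5 - 5*b) = 3 - 5*b)
W(C) = -16 (W(C) = -4*4 = -16)
u(M) = 8 - 4*M (u(M) = 5 + (M + (3 - 5*M)) = 5 + (3 - 4*M) = 8 - 4*M)
j = 30544 (j = 14754 + 15790 = 30544)
D(q, a) = 126 (D(q, a) = 15 + 111 = 126)
j - D(Z(W(6)), u(10)) = 30544 - 1*126 = 30544 - 126 = 30418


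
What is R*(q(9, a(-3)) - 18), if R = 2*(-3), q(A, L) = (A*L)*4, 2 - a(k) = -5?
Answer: -1404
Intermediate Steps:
a(k) = 7 (a(k) = 2 - 1*(-5) = 2 + 5 = 7)
q(A, L) = 4*A*L
R = -6
R*(q(9, a(-3)) - 18) = -6*(4*9*7 - 18) = -6*(252 - 18) = -6*234 = -1404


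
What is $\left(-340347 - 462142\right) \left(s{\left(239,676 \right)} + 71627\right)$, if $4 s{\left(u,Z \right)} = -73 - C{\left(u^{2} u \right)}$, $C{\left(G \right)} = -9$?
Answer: $-57467039779$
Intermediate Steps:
$s{\left(u,Z \right)} = -16$ ($s{\left(u,Z \right)} = \frac{-73 - -9}{4} = \frac{-73 + 9}{4} = \frac{1}{4} \left(-64\right) = -16$)
$\left(-340347 - 462142\right) \left(s{\left(239,676 \right)} + 71627\right) = \left(-340347 - 462142\right) \left(-16 + 71627\right) = \left(-802489\right) 71611 = -57467039779$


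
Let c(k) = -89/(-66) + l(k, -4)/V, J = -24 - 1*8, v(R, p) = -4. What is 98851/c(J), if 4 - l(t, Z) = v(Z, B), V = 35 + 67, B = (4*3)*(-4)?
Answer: 110910822/1601 ≈ 69276.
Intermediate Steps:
B = -48 (B = 12*(-4) = -48)
V = 102
l(t, Z) = 8 (l(t, Z) = 4 - 1*(-4) = 4 + 4 = 8)
J = -32 (J = -24 - 8 = -32)
c(k) = 1601/1122 (c(k) = -89/(-66) + 8/102 = -89*(-1/66) + 8*(1/102) = 89/66 + 4/51 = 1601/1122)
98851/c(J) = 98851/(1601/1122) = 98851*(1122/1601) = 110910822/1601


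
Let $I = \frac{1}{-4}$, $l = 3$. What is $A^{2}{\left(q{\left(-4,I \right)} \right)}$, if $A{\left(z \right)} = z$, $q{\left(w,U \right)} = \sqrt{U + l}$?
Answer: $\frac{11}{4} \approx 2.75$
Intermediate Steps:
$I = - \frac{1}{4} \approx -0.25$
$q{\left(w,U \right)} = \sqrt{3 + U}$ ($q{\left(w,U \right)} = \sqrt{U + 3} = \sqrt{3 + U}$)
$A^{2}{\left(q{\left(-4,I \right)} \right)} = \left(\sqrt{3 - \frac{1}{4}}\right)^{2} = \left(\sqrt{\frac{11}{4}}\right)^{2} = \left(\frac{\sqrt{11}}{2}\right)^{2} = \frac{11}{4}$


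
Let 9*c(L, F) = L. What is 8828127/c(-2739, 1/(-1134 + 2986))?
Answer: -2407671/83 ≈ -29008.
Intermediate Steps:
c(L, F) = L/9
8828127/c(-2739, 1/(-1134 + 2986)) = 8828127/(((⅑)*(-2739))) = 8828127/(-913/3) = 8828127*(-3/913) = -2407671/83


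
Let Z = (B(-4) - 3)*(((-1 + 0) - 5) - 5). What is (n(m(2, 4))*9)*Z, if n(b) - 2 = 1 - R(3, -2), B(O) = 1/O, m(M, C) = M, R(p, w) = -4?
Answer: 9009/4 ≈ 2252.3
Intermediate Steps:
n(b) = 7 (n(b) = 2 + (1 - 1*(-4)) = 2 + (1 + 4) = 2 + 5 = 7)
Z = 143/4 (Z = (1/(-4) - 3)*(((-1 + 0) - 5) - 5) = (-¼ - 3)*((-1 - 5) - 5) = -13*(-6 - 5)/4 = -13/4*(-11) = 143/4 ≈ 35.750)
(n(m(2, 4))*9)*Z = (7*9)*(143/4) = 63*(143/4) = 9009/4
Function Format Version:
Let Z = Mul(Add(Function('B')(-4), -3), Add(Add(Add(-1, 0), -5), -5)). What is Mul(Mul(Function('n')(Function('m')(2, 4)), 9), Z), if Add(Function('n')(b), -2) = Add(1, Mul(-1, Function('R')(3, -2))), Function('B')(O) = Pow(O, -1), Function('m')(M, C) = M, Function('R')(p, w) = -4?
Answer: Rational(9009, 4) ≈ 2252.3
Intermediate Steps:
Function('n')(b) = 7 (Function('n')(b) = Add(2, Add(1, Mul(-1, -4))) = Add(2, Add(1, 4)) = Add(2, 5) = 7)
Z = Rational(143, 4) (Z = Mul(Add(Pow(-4, -1), -3), Add(Add(Add(-1, 0), -5), -5)) = Mul(Add(Rational(-1, 4), -3), Add(Add(-1, -5), -5)) = Mul(Rational(-13, 4), Add(-6, -5)) = Mul(Rational(-13, 4), -11) = Rational(143, 4) ≈ 35.750)
Mul(Mul(Function('n')(Function('m')(2, 4)), 9), Z) = Mul(Mul(7, 9), Rational(143, 4)) = Mul(63, Rational(143, 4)) = Rational(9009, 4)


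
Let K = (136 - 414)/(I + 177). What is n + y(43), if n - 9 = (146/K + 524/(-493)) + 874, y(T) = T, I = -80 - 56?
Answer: 61907617/68527 ≈ 903.40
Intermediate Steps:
I = -136
K = -278/41 (K = (136 - 414)/(-136 + 177) = -278/41 ≈ -6.7805)
n = 58960956/68527 (n = 9 + ((146/(-278/41) + 524/(-493)) + 874) = 9 + ((146*(-41/278) + 524*(-1/493)) + 874) = 9 + ((-2993/139 - 524/493) + 874) = 9 + (-1548385/68527 + 874) = 9 + 58344213/68527 = 58960956/68527 ≈ 860.40)
n + y(43) = 58960956/68527 + 43 = 61907617/68527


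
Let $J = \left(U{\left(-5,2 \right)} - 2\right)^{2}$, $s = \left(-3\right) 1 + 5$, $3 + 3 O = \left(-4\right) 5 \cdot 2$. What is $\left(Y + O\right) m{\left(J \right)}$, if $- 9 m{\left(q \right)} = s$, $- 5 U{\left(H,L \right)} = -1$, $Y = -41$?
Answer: $\frac{332}{27} \approx 12.296$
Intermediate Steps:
$U{\left(H,L \right)} = \frac{1}{5}$ ($U{\left(H,L \right)} = \left(- \frac{1}{5}\right) \left(-1\right) = \frac{1}{5}$)
$O = - \frac{43}{3}$ ($O = -1 + \frac{\left(-4\right) 5 \cdot 2}{3} = -1 + \frac{\left(-20\right) 2}{3} = -1 + \frac{1}{3} \left(-40\right) = -1 - \frac{40}{3} = - \frac{43}{3} \approx -14.333$)
$s = 2$ ($s = -3 + 5 = 2$)
$J = \frac{81}{25}$ ($J = \left(\frac{1}{5} - 2\right)^{2} = \left(- \frac{9}{5}\right)^{2} = \frac{81}{25} \approx 3.24$)
$m{\left(q \right)} = - \frac{2}{9}$ ($m{\left(q \right)} = \left(- \frac{1}{9}\right) 2 = - \frac{2}{9}$)
$\left(Y + O\right) m{\left(J \right)} = \left(-41 - \frac{43}{3}\right) \left(- \frac{2}{9}\right) = \left(- \frac{166}{3}\right) \left(- \frac{2}{9}\right) = \frac{332}{27}$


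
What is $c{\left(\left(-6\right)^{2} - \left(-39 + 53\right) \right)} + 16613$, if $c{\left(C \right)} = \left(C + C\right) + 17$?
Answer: $16674$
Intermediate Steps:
$c{\left(C \right)} = 17 + 2 C$ ($c{\left(C \right)} = 2 C + 17 = 17 + 2 C$)
$c{\left(\left(-6\right)^{2} - \left(-39 + 53\right) \right)} + 16613 = \left(17 + 2 \left(\left(-6\right)^{2} - \left(-39 + 53\right)\right)\right) + 16613 = \left(17 + 2 \left(36 - 14\right)\right) + 16613 = \left(17 + 2 \cdot 22\right) + 16613 = \left(17 + 44\right) + 16613 = 61 + 16613 = 16674$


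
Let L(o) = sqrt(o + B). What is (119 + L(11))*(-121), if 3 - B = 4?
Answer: -14399 - 121*sqrt(10) ≈ -14782.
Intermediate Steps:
B = -1 (B = 3 - 1*4 = 3 - 4 = -1)
L(o) = sqrt(-1 + o) (L(o) = sqrt(o - 1) = sqrt(-1 + o))
(119 + L(11))*(-121) = (119 + sqrt(-1 + 11))*(-121) = (119 + sqrt(10))*(-121) = -14399 - 121*sqrt(10)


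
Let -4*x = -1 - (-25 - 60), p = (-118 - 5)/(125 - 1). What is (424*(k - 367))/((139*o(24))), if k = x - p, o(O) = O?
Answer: -2543417/51708 ≈ -49.188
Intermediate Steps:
p = -123/124 ≈ -0.99194
x = -21 (x = -(-1 - (-25 - 60))/4 = -(-1 - 1*(-85))/4 = -(-1 + 85)/4 = -¼*84 = -21)
k = -2481/124 (k = -21 - 1*(-123/124) = -21 + 123/124 = -2481/124 ≈ -20.008)
(424*(k - 367))/((139*o(24))) = (424*(-2481/124 - 367))/((139*24)) = (424*(-47989/124))/3336 = -5086834/31*1/3336 = -2543417/51708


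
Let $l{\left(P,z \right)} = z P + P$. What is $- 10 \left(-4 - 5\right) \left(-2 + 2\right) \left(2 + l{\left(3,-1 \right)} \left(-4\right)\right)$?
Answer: $0$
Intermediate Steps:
$l{\left(P,z \right)} = P + P z$ ($l{\left(P,z \right)} = P z + P = P + P z$)
$- 10 \left(-4 - 5\right) \left(-2 + 2\right) \left(2 + l{\left(3,-1 \right)} \left(-4\right)\right) = - 10 \left(-4 - 5\right) \left(-2 + 2\right) \left(2 + 3 \left(1 - 1\right) \left(-4\right)\right) = - 10 \left(\left(-9\right) 0\right) \left(2 + 3 \cdot 0 \left(-4\right)\right) = \left(-10\right) 0 \left(2 + 0 \left(-4\right)\right) = 0 \left(2 + 0\right) = 0 \cdot 2 = 0$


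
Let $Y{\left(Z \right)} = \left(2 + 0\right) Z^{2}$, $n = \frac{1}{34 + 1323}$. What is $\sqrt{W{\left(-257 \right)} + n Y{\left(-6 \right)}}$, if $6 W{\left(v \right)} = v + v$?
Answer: $\frac{i \sqrt{1418877843}}{4071} \approx 9.2528 i$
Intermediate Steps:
$W{\left(v \right)} = \frac{v}{3}$ ($W{\left(v \right)} = \frac{v + v}{6} = \frac{2 v}{6} = \frac{v}{3}$)
$n = \frac{1}{1357} \approx 0.00073692$
$Y{\left(Z \right)} = 2 Z^{2}$
$\sqrt{W{\left(-257 \right)} + n Y{\left(-6 \right)}} = \sqrt{\frac{1}{3} \left(-257\right) + \frac{2 \left(-6\right)^{2}}{1357}} = \sqrt{- \frac{257}{3} + \frac{2 \cdot 36}{1357}} = \sqrt{- \frac{257}{3} + \frac{1}{1357} \cdot 72} = \sqrt{- \frac{257}{3} + \frac{72}{1357}} = \sqrt{- \frac{348533}{4071}} = \frac{i \sqrt{1418877843}}{4071}$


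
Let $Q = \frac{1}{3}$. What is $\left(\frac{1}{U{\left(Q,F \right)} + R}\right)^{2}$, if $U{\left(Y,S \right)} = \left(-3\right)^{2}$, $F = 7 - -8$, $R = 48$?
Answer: $\frac{1}{3249} \approx 0.00030779$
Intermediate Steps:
$Q = \frac{1}{3} \approx 0.33333$
$F = 15$ ($F = 7 + 8 = 15$)
$U{\left(Y,S \right)} = 9$
$\left(\frac{1}{U{\left(Q,F \right)} + R}\right)^{2} = \left(\frac{1}{9 + 48}\right)^{2} = \left(\frac{1}{57}\right)^{2} = \frac{1}{3249}$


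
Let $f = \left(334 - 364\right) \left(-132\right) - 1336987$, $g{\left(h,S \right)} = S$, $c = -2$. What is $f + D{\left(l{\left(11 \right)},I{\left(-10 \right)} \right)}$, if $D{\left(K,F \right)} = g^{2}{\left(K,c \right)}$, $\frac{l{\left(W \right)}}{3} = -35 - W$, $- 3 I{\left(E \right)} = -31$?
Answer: $-1333023$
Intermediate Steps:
$I{\left(E \right)} = \frac{31}{3}$ ($I{\left(E \right)} = \left(- \frac{1}{3}\right) \left(-31\right) = \frac{31}{3}$)
$l{\left(W \right)} = -105 - 3 W$ ($l{\left(W \right)} = 3 \left(-35 - W\right) = -105 - 3 W$)
$D{\left(K,F \right)} = 4$ ($D{\left(K,F \right)} = \left(-2\right)^{2} = 4$)
$f = -1333027$ ($f = \left(-30\right) \left(-132\right) - 1336987 = 3960 - 1336987 = -1333027$)
$f + D{\left(l{\left(11 \right)},I{\left(-10 \right)} \right)} = -1333027 + 4 = -1333023$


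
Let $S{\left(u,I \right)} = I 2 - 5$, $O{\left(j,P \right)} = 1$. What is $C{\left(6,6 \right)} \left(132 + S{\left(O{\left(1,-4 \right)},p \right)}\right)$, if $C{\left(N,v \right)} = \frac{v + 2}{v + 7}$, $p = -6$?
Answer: $\frac{920}{13} \approx 70.769$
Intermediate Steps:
$C{\left(N,v \right)} = \frac{2 + v}{7 + v}$
$S{\left(u,I \right)} = -5 + 2 I$ ($S{\left(u,I \right)} = 2 I - 5 = -5 + 2 I$)
$C{\left(6,6 \right)} \left(132 + S{\left(O{\left(1,-4 \right)},p \right)}\right) = \frac{2 + 6}{7 + 6} \left(132 + \left(-5 + 2 \left(-6\right)\right)\right) = \frac{1}{13} \cdot 8 \left(132 - 17\right) = \frac{8}{13} \cdot 115 = \frac{920}{13}$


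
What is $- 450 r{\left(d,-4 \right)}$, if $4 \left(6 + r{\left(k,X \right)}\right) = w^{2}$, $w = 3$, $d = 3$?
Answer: $\frac{3375}{2} \approx 1687.5$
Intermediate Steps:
$r{\left(k,X \right)} = - \frac{15}{4}$ ($r{\left(k,X \right)} = -6 + \frac{3^{2}}{4} = -6 + \frac{1}{4} \cdot 9 = -6 + \frac{9}{4} = - \frac{15}{4}$)
$- 450 r{\left(d,-4 \right)} = \left(-450\right) \left(- \frac{15}{4}\right) = \frac{3375}{2}$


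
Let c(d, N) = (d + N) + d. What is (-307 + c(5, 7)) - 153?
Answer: -443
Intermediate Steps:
c(d, N) = N + 2*d (c(d, N) = (N + d) + d = N + 2*d)
(-307 + c(5, 7)) - 153 = (-307 + (7 + 2*5)) - 153 = (-307 + (7 + 10)) - 153 = (-307 + 17) - 153 = -290 - 153 = -443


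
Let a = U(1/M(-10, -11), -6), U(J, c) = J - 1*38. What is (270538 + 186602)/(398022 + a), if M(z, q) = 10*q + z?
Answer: 54856800/47758079 ≈ 1.1486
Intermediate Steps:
M(z, q) = z + 10*q
U(J, c) = -38 + J (U(J, c) = J - 38 = -38 + J)
a = -4561/120 (a = -38 + 1/(-10 + 10*(-11)) = -38 + 1/(-10 - 110) = -38 + 1/(-120) = -38 - 1/120 = -4561/120 ≈ -38.008)
(270538 + 186602)/(398022 + a) = (270538 + 186602)/(398022 - 4561/120) = 457140/(47758079/120) = 457140*(120/47758079) = 54856800/47758079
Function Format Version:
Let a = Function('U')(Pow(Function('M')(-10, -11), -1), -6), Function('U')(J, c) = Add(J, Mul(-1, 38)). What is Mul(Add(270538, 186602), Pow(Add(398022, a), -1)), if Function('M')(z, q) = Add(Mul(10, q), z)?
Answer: Rational(54856800, 47758079) ≈ 1.1486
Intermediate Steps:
Function('M')(z, q) = Add(z, Mul(10, q))
Function('U')(J, c) = Add(-38, J) (Function('U')(J, c) = Add(J, -38) = Add(-38, J))
a = Rational(-4561, 120) (a = Add(-38, Pow(Add(-10, Mul(10, -11)), -1)) = Add(-38, Pow(Add(-10, -110), -1)) = Add(-38, Pow(-120, -1)) = Add(-38, Rational(-1, 120)) = Rational(-4561, 120) ≈ -38.008)
Mul(Add(270538, 186602), Pow(Add(398022, a), -1)) = Mul(Add(270538, 186602), Pow(Add(398022, Rational(-4561, 120)), -1)) = Mul(457140, Pow(Rational(47758079, 120), -1)) = Mul(457140, Rational(120, 47758079)) = Rational(54856800, 47758079)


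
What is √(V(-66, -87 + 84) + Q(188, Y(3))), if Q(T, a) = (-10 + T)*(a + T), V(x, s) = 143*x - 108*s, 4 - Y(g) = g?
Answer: 4*√1533 ≈ 156.61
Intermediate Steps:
Y(g) = 4 - g
V(x, s) = -108*s + 143*x
Q(T, a) = (-10 + T)*(T + a)
√(V(-66, -87 + 84) + Q(188, Y(3))) = √((-108*(-87 + 84) + 143*(-66)) + (188² - 10*188 - 10*(4 - 1*3) + 188*(4 - 1*3))) = √((-108*(-3) - 9438) + (35344 - 1880 - 10*(4 - 3) + 188*(4 - 3))) = √((324 - 9438) + (35344 - 1880 - 10*1 + 188*1)) = √(-9114 + (35344 - 1880 - 10 + 188)) = √(-9114 + 33642) = √24528 = 4*√1533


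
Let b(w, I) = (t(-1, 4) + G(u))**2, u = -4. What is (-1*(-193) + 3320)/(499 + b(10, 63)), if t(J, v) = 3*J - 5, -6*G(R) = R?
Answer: 31617/4975 ≈ 6.3552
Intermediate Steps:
G(R) = -R/6
t(J, v) = -5 + 3*J
b(w, I) = 484/9 (b(w, I) = ((-5 + 3*(-1)) - 1/6*(-4))**2 = ((-5 - 3) + 2/3)**2 = (-8 + 2/3)**2 = (-22/3)**2 = 484/9)
(-1*(-193) + 3320)/(499 + b(10, 63)) = (-1*(-193) + 3320)/(499 + 484/9) = (193 + 3320)/(4975/9) = 3513*(9/4975) = 31617/4975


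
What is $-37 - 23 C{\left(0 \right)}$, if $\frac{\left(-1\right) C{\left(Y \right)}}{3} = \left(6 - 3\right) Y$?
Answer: $-37$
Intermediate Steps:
$C{\left(Y \right)} = - 9 Y$ ($C{\left(Y \right)} = - 3 \left(6 - 3\right) Y = - 3 \cdot 3 Y = - 9 Y$)
$-37 - 23 C{\left(0 \right)} = -37 - 23 \left(\left(-9\right) 0\right) = -37 - 0 = -37 + 0 = -37$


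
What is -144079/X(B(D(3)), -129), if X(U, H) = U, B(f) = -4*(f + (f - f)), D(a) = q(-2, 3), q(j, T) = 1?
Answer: 144079/4 ≈ 36020.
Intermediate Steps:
D(a) = 1
B(f) = -4*f (B(f) = -4*(f + 0) = -4*f)
-144079/X(B(D(3)), -129) = -144079/((-4*1)) = -144079/(-4) = -144079*(-1/4) = 144079/4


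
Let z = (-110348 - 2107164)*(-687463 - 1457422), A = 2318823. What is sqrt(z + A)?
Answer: sqrt(4756310544943) ≈ 2.1809e+6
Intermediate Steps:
z = 4756308226120 (z = -2217512*(-2144885) = 4756308226120)
sqrt(z + A) = sqrt(4756308226120 + 2318823) = sqrt(4756310544943)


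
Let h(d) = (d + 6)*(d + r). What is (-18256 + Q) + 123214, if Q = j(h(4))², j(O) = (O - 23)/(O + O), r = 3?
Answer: 2057179009/19600 ≈ 1.0496e+5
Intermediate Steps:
h(d) = (3 + d)*(6 + d) (h(d) = (d + 6)*(d + 3) = (6 + d)*(3 + d) = (3 + d)*(6 + d))
j(O) = (-23 + O)/(2*O) (j(O) = (-23 + O)/((2*O)) = (-23 + O)*(1/(2*O)) = (-23 + O)/(2*O))
Q = 2209/19600 (Q = ((-23 + (18 + 4² + 9*4))/(2*(18 + 4² + 9*4)))² = ((-23 + (18 + 16 + 36))/(2*(18 + 16 + 36)))² = ((½)*(-23 + 70)/70)² = ((½)*(1/70)*47)² = (47/140)² = 2209/19600 ≈ 0.11270)
(-18256 + Q) + 123214 = (-18256 + 2209/19600) + 123214 = -357815391/19600 + 123214 = 2057179009/19600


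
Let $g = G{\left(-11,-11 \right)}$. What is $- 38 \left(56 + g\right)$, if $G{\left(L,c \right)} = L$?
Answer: $-1710$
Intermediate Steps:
$g = -11$
$- 38 \left(56 + g\right) = - 38 \left(56 - 11\right) = \left(-38\right) 45 = -1710$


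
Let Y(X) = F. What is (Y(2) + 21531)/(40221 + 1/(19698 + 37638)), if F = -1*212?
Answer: 1222346184/2306111257 ≈ 0.53005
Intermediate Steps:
F = -212
Y(X) = -212
(Y(2) + 21531)/(40221 + 1/(19698 + 37638)) = (-212 + 21531)/(40221 + 1/(19698 + 37638)) = 21319/(40221 + 1/57336) = 21319/(2306111257/57336) = 21319*(57336/2306111257) = 1222346184/2306111257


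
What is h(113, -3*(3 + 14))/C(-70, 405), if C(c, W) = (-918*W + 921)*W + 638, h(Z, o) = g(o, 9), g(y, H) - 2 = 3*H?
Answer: -29/150201307 ≈ -1.9307e-7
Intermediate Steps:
g(y, H) = 2 + 3*H
h(Z, o) = 29 (h(Z, o) = 2 + 3*9 = 2 + 27 = 29)
C(c, W) = 638 + W*(921 - 918*W) (C(c, W) = (921 - 918*W)*W + 638 = W*(921 - 918*W) + 638 = 638 + W*(921 - 918*W))
h(113, -3*(3 + 14))/C(-70, 405) = 29/(638 - 918*405**2 + 921*405) = 29/(638 - 918*164025 + 373005) = 29/(638 - 150574950 + 373005) = 29/(-150201307) = 29*(-1/150201307) = -29/150201307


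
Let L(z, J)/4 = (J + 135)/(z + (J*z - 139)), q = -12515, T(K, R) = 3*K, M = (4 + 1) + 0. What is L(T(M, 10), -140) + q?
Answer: -6958335/556 ≈ -12515.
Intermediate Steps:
M = 5 (M = 5 + 0 = 5)
L(z, J) = 4*(135 + J)/(-139 + z + J*z) (L(z, J) = 4*((J + 135)/(z + (J*z - 139))) = 4*((135 + J)/(z + (-139 + J*z))) = 4*((135 + J)/(-139 + z + J*z)) = 4*(135 + J)/(-139 + z + J*z))
L(T(M, 10), -140) + q = 4*(135 - 140)/(-139 + 3*5 - 420*5) - 12515 = 4*(-5)/(-139 + 15 - 140*15) - 12515 = 4*(-5)/(-139 + 15 - 2100) - 12515 = 4*(-5)/(-2224) - 12515 = 4*(-1/2224)*(-5) - 12515 = 5/556 - 12515 = -6958335/556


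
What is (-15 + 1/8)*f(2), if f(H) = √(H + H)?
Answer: -119/4 ≈ -29.750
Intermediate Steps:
f(H) = √2*√H (f(H) = √(2*H) = √2*√H)
(-15 + 1/8)*f(2) = (-15 + 1/8)*(√2*√2) = (-15 + ⅛)*2 = -119/8*2 = -119/4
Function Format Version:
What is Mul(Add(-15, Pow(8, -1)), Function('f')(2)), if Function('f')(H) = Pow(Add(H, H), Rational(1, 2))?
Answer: Rational(-119, 4) ≈ -29.750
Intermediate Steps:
Function('f')(H) = Mul(Pow(2, Rational(1, 2)), Pow(H, Rational(1, 2))) (Function('f')(H) = Pow(Mul(2, H), Rational(1, 2)) = Mul(Pow(2, Rational(1, 2)), Pow(H, Rational(1, 2))))
Mul(Add(-15, Pow(8, -1)), Function('f')(2)) = Mul(Add(-15, Pow(8, -1)), Mul(Pow(2, Rational(1, 2)), Pow(2, Rational(1, 2)))) = Mul(Add(-15, Rational(1, 8)), 2) = Mul(Rational(-119, 8), 2) = Rational(-119, 4)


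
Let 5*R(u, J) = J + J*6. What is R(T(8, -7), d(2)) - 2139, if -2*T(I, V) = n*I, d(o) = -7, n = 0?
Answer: -10744/5 ≈ -2148.8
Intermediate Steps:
T(I, V) = 0 (T(I, V) = -0*I = -1/2*0 = 0)
R(u, J) = 7*J/5 (R(u, J) = (J + J*6)/5 = (J + 6*J)/5 = (7*J)/5 = 7*J/5)
R(T(8, -7), d(2)) - 2139 = (7/5)*(-7) - 2139 = -49/5 - 2139 = -10744/5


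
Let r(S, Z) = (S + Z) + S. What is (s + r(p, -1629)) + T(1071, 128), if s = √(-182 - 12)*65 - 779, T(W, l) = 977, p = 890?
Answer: 349 + 65*I*√194 ≈ 349.0 + 905.35*I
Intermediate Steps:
r(S, Z) = Z + 2*S
s = -779 + 65*I*√194 (s = √(-194)*65 - 779 = (I*√194)*65 - 779 = 65*I*√194 - 779 = -779 + 65*I*√194 ≈ -779.0 + 905.35*I)
(s + r(p, -1629)) + T(1071, 128) = ((-779 + 65*I*√194) + (-1629 + 2*890)) + 977 = ((-779 + 65*I*√194) + (-1629 + 1780)) + 977 = ((-779 + 65*I*√194) + 151) + 977 = (-628 + 65*I*√194) + 977 = 349 + 65*I*√194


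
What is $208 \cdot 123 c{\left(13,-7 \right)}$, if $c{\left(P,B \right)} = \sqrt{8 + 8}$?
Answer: $102336$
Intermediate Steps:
$c{\left(P,B \right)} = 4$ ($c{\left(P,B \right)} = \sqrt{16} = 4$)
$208 \cdot 123 c{\left(13,-7 \right)} = 208 \cdot 123 \cdot 4 = 25584 \cdot 4 = 102336$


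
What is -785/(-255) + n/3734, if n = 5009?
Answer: 841697/190434 ≈ 4.4199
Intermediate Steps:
-785/(-255) + n/3734 = -785/(-255) + 5009/3734 = -785*(-1/255) + 5009*(1/3734) = 157/51 + 5009/3734 = 841697/190434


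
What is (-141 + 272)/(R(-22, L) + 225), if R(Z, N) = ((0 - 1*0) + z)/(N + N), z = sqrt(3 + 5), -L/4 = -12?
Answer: 33955200/58319999 - 3144*sqrt(2)/58319999 ≈ 0.58215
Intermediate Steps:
L = 48 (L = -4*(-12) = 48)
z = 2*sqrt(2) (z = sqrt(8) = 2*sqrt(2) ≈ 2.8284)
R(Z, N) = sqrt(2)/N (R(Z, N) = ((0 - 1*0) + 2*sqrt(2))/(N + N) = ((0 + 0) + 2*sqrt(2))/((2*N)) = (0 + 2*sqrt(2))*(1/(2*N)) = (2*sqrt(2))*(1/(2*N)) = sqrt(2)/N)
(-141 + 272)/(R(-22, L) + 225) = (-141 + 272)/(sqrt(2)/48 + 225) = 131/(sqrt(2)*(1/48) + 225) = 131/(sqrt(2)/48 + 225) = 131/(225 + sqrt(2)/48)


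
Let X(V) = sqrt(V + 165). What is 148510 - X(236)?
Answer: 148510 - sqrt(401) ≈ 1.4849e+5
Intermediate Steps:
X(V) = sqrt(165 + V)
148510 - X(236) = 148510 - sqrt(165 + 236) = 148510 - sqrt(401)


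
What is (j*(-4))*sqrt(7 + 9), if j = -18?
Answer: 288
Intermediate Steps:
(j*(-4))*sqrt(7 + 9) = (-18*(-4))*sqrt(7 + 9) = 72*sqrt(16) = 72*4 = 288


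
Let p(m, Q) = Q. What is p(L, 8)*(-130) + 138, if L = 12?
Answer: -902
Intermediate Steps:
p(L, 8)*(-130) + 138 = 8*(-130) + 138 = -1040 + 138 = -902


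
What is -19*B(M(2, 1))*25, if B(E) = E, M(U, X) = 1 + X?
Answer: -950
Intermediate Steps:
-19*B(M(2, 1))*25 = -19*(1 + 1)*25 = -19*2*25 = -38*25 = -950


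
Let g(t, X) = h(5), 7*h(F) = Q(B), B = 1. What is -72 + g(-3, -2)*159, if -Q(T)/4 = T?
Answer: -1140/7 ≈ -162.86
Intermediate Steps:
Q(T) = -4*T
h(F) = -4/7 (h(F) = (-4*1)/7 = (⅐)*(-4) = -4/7)
g(t, X) = -4/7
-72 + g(-3, -2)*159 = -72 - 4/7*159 = -72 - 636/7 = -1140/7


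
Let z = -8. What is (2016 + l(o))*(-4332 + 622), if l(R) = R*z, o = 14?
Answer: -7063840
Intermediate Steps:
l(R) = -8*R (l(R) = R*(-8) = -8*R)
(2016 + l(o))*(-4332 + 622) = (2016 - 8*14)*(-4332 + 622) = (2016 - 112)*(-3710) = 1904*(-3710) = -7063840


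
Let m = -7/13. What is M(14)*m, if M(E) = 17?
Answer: -119/13 ≈ -9.1538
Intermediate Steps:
m = -7/13 (m = -7*1/13 = -7/13 ≈ -0.53846)
M(14)*m = 17*(-7/13) = -119/13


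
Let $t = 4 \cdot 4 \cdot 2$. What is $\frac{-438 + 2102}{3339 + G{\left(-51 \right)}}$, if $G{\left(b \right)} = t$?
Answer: $\frac{1664}{3371} \approx 0.49362$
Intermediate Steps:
$t = 32$ ($t = 16 \cdot 2 = 32$)
$G{\left(b \right)} = 32$
$\frac{-438 + 2102}{3339 + G{\left(-51 \right)}} = \frac{-438 + 2102}{3339 + 32} = \frac{1664}{3371}$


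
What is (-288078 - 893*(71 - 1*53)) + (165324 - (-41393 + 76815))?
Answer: -174250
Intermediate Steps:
(-288078 - 893*(71 - 1*53)) + (165324 - (-41393 + 76815)) = (-288078 - 893*(71 - 53)) + (165324 - 1*35422) = (-288078 - 893*18) + (165324 - 35422) = (-288078 - 16074) + 129902 = -304152 + 129902 = -174250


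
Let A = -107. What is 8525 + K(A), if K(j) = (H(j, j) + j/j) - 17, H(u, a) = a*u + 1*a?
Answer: 19851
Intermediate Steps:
H(u, a) = a + a*u (H(u, a) = a*u + a = a + a*u)
K(j) = -16 + j*(1 + j) (K(j) = (j*(1 + j) + j/j) - 17 = (j*(1 + j) + 1) - 17 = (1 + j*(1 + j)) - 17 = -16 + j*(1 + j))
8525 + K(A) = 8525 + (-16 - 107*(1 - 107)) = 8525 + (-16 - 107*(-106)) = 8525 + (-16 + 11342) = 8525 + 11326 = 19851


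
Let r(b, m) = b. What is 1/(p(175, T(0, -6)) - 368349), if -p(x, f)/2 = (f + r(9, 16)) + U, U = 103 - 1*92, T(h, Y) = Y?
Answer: -1/368377 ≈ -2.7146e-6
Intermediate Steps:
U = 11 (U = 103 - 92 = 11)
p(x, f) = -40 - 2*f (p(x, f) = -2*((f + 9) + 11) = -2*((9 + f) + 11) = -2*(20 + f) = -40 - 2*f)
1/(p(175, T(0, -6)) - 368349) = 1/((-40 - 2*(-6)) - 368349) = 1/((-40 + 12) - 368349) = 1/(-28 - 368349) = 1/(-368377) = -1/368377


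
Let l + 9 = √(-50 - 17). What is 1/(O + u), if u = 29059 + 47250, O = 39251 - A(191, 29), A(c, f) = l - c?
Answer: 115760/13400377667 + I*√67/13400377667 ≈ 8.6386e-6 + 6.1083e-10*I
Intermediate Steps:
l = -9 + I*√67 (l = -9 + √(-50 - 17) = -9 + √(-67) = -9 + I*√67 ≈ -9.0 + 8.1853*I)
A(c, f) = -9 - c + I*√67 (A(c, f) = (-9 + I*√67) - c = -9 - c + I*√67)
O = 39451 - I*√67 (O = 39251 - (-9 - 1*191 + I*√67) = 39251 - (-9 - 191 + I*√67) = 39251 - (-200 + I*√67) = 39251 + (200 - I*√67) = 39451 - I*√67 ≈ 39451.0 - 8.1853*I)
u = 76309
1/(O + u) = 1/((39451 - I*√67) + 76309) = 1/(115760 - I*√67)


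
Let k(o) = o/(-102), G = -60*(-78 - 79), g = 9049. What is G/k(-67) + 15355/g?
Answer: 8695669945/606283 ≈ 14343.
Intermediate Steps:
G = 9420 (G = -60*(-157) = 9420)
k(o) = -o/102 (k(o) = o*(-1/102) = -o/102)
G/k(-67) + 15355/g = 9420/((-1/102*(-67))) + 15355/9049 = 9420/(67/102) + 15355*(1/9049) = 9420*(102/67) + 15355/9049 = 960840/67 + 15355/9049 = 8695669945/606283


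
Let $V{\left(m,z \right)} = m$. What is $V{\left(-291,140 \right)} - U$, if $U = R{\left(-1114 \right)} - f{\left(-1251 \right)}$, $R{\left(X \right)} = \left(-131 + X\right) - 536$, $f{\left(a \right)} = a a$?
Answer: $1566491$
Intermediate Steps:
$f{\left(a \right)} = a^{2}$
$R{\left(X \right)} = -667 + X$
$U = -1566782$ ($U = \left(-667 - 1114\right) - \left(-1251\right)^{2} = -1781 - 1565001 = -1566782$)
$V{\left(-291,140 \right)} - U = -291 - -1566782 = -291 + 1566782 = 1566491$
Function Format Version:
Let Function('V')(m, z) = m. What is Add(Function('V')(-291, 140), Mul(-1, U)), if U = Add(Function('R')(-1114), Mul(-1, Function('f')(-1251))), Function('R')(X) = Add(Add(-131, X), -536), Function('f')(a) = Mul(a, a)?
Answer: 1566491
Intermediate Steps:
Function('f')(a) = Pow(a, 2)
Function('R')(X) = Add(-667, X)
U = -1566782 (U = Add(Add(-667, -1114), Mul(-1, Pow(-1251, 2))) = Add(-1781, Mul(-1, 1565001)) = Add(-1781, -1565001) = -1566782)
Add(Function('V')(-291, 140), Mul(-1, U)) = Add(-291, Mul(-1, -1566782)) = Add(-291, 1566782) = 1566491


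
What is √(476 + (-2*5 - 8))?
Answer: √458 ≈ 21.401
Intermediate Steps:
√(476 + (-2*5 - 8)) = √(476 + (-10 - 8)) = √(476 - 18) = √458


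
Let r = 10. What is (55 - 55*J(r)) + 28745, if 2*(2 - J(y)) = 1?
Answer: 57435/2 ≈ 28718.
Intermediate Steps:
J(y) = 3/2 (J(y) = 2 - ½*1 = 2 - ½ = 3/2)
(55 - 55*J(r)) + 28745 = (55 - 55*3/2) + 28745 = (55 - 165/2) + 28745 = -55/2 + 28745 = 57435/2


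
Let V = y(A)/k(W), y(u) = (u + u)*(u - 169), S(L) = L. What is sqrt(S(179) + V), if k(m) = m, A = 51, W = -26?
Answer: sqrt(108485)/13 ≈ 25.336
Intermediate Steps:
y(u) = 2*u*(-169 + u) (y(u) = (2*u)*(-169 + u) = 2*u*(-169 + u))
V = 6018/13 (V = (2*51*(-169 + 51))/(-26) = (2*51*(-118))*(-1/26) = -12036*(-1/26) = 6018/13 ≈ 462.92)
sqrt(S(179) + V) = sqrt(179 + 6018/13) = sqrt(8345/13) = sqrt(108485)/13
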